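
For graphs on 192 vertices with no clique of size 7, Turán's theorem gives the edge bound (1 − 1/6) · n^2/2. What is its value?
Turán density bound = (5/6) · 192^2/2 = 15360

Turán's theorem: ex(n, K_{r+1}) is achieved by the complete r-partite Turán graph T(n, r) with parts as balanced as possible, and is at most (1 − 1/r) · n^2/2. For r = 6, n = 192: the density bound is (5/6) · 36864/2 = 15360. Since 6 ∣ 192, the Turán graph T(192, 6) has parts of equal size 32, and its edge count e(T(192, 6)) = 15360 attains the density bound exactly.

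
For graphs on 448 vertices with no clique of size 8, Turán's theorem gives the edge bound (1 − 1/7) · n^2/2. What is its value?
Turán density bound = (6/7) · 448^2/2 = 86016

Turán's theorem: ex(n, K_{r+1}) is achieved by the complete r-partite Turán graph T(n, r) with parts as balanced as possible, and is at most (1 − 1/r) · n^2/2. For r = 7, n = 448: the density bound is (6/7) · 200704/2 = 86016. Since 7 ∣ 448, the Turán graph T(448, 7) has parts of equal size 64, and its edge count e(T(448, 7)) = 86016 attains the density bound exactly.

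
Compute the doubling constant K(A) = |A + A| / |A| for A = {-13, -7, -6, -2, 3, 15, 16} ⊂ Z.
K = |A + A| / |A| = 26/7

Enumerate A + A = {a + b : a, b ∈ A}. With |A| = 7, there are |A|^2 = 49 ordered sum pairs; collecting distinct values, A + A = {-26, -20, -19, -15, -14, -13, -12, -10, -9, -8, -4, -3, 1, 2, 3, 6, 8, 9, 10, 13, 14, 18, 19, 30, 31, 32}, so |A + A| = 26. Thus K = 26/7. For comparison, the minimum possible |A + A| over all 7-element sets is 2·7 − 1 = 13 (so min K = 13/7), attained only by arithmetic progressions.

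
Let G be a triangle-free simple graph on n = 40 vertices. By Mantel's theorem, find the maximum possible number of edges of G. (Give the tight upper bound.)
ex(40, K_3) = ⌊40^2/4⌋ = 400

Mantel (1907): a triangle-free graph on n vertices has at most ⌊n^2/4⌋ edges, with equality for the complete bipartite graph K_{⌊n/2⌋, ⌈n/2⌉}. For n = 40: ⌊40^2/4⌋ = ⌊1600/4⌋ = 400. The extremal graph is K_{20, 20}, which has 20·20 = 400 edges.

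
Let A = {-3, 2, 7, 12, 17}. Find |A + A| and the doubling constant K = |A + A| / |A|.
K = |A + A| / |A| = 9/5

Enumerate A + A = {a + b : a, b ∈ A}. With |A| = 5, there are |A|^2 = 25 ordered sum pairs; collecting distinct values, A + A = {-6, -1, 4, 9, 14, 19, 24, 29, 34}, so |A + A| = 9. Thus K = 9/5. Here |A + A| = 2|A| − 1 = 9, the minimum possible — so K = 9/5 is minimal, which holds iff A is an arithmetic progression.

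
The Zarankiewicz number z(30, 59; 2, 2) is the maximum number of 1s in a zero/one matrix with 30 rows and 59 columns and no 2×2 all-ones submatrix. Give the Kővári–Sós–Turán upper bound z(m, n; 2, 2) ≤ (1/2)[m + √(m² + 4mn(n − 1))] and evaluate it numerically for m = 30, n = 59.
z(30, 59; 2, 2) ≤ (1/2)[30 + √(30² + 4·30·59·58)] = (1/2)[30 + √411540] = 335.7569

Kővári–Sós–Turán: let r_1, ..., r_30 be the row sums and z = Σ r_i the total number of 1s. Each pair of columns can share at most one row with both entries 1 (else a 2×2 all-ones block appears), so Σ_i C(r_i, 2) ≤ C(59, 2) = 1711. By convexity Σ_i C(r_i, 2) ≥ 30·C(z/30, 2) = z(z − 30)/(2·30), giving z² − 30z − 30·59·58 ≤ 0 and hence z ≤ (1/2)[30 + √(900 + 4·102660)] = (1/2)[30 + √411540] ≈ (1/2)(30 + 641.5138) = 335.7569.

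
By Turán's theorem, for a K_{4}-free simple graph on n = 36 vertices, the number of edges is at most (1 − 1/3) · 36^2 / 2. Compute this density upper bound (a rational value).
Turán density bound = (2/3) · 36^2/2 = 432

Turán's theorem: ex(n, K_{r+1}) is achieved by the complete r-partite Turán graph T(n, r) with parts as balanced as possible, and is at most (1 − 1/r) · n^2/2. For r = 3, n = 36: the density bound is (2/3) · 1296/2 = 432. Since 3 ∣ 36, the Turán graph T(36, 3) has parts of equal size 12, and its edge count e(T(36, 3)) = 432 attains the density bound exactly.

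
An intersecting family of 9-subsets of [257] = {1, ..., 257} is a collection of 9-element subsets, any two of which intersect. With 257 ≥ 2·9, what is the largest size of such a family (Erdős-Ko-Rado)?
max |F| = C(256, 8) = 409663695276000

The Erdős-Ko-Rado theorem states: for n ≥ 2k, an intersecting family of k-subsets of an n-element set has size at most C(n − 1, k − 1), with equality for 'star' families {A ⊆ [n] : |A| = k, i ∈ A} (fix an element i). For n = 257, k = 9: C(256, 8) = 409663695276000.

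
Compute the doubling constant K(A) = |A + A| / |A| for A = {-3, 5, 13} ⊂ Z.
K = |A + A| / |A| = 5/3

Enumerate A + A = {a + b : a, b ∈ A}. With |A| = 3, there are |A|^2 = 9 ordered sum pairs; collecting distinct values, A + A = {-6, 2, 10, 18, 26}, so |A + A| = 5. Thus K = 5/3. Here |A + A| = 2|A| − 1 = 5, the minimum possible — so K = 5/3 is minimal, which holds iff A is an arithmetic progression.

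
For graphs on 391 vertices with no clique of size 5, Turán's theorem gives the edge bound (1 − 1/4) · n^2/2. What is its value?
Turán density bound = (3/4) · 391^2/2 = 458643/8 ≈ 57330.375

Turán's theorem: ex(n, K_{r+1}) is achieved by the complete r-partite Turán graph T(n, r) with parts as balanced as possible, and is at most (1 − 1/r) · n^2/2. For r = 4, n = 391: the density bound is (3/4) · 152881/2 = 458643/8 ≈ 57330.375. The integer-valued extremum is e(T(391, 4)) = 57330, which is strictly less than the density bound 458643/8 since 4 ∤ 391 (the parts of T(391, 4) cannot all be equal).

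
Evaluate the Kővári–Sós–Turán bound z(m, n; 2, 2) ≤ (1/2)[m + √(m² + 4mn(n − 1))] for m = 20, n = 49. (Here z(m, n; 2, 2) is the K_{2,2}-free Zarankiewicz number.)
z(20, 49; 2, 2) ≤ (1/2)[20 + √(20² + 4·20·49·48)] = (1/2)[20 + √188560] = 227.1175

Kővári–Sós–Turán: let r_1, ..., r_20 be the row sums and z = Σ r_i the total number of 1s. Each pair of columns can share at most one row with both entries 1 (else a 2×2 all-ones block appears), so Σ_i C(r_i, 2) ≤ C(49, 2) = 1176. By convexity Σ_i C(r_i, 2) ≥ 20·C(z/20, 2) = z(z − 20)/(2·20), giving z² − 20z − 20·49·48 ≤ 0 and hence z ≤ (1/2)[20 + √(400 + 4·47040)] = (1/2)[20 + √188560] ≈ (1/2)(20 + 434.235) = 227.1175.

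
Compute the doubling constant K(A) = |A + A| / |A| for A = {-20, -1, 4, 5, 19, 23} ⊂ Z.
K = |A + A| / |A| = 20/6 = 10/3

Enumerate A + A = {a + b : a, b ∈ A}. With |A| = 6, there are |A|^2 = 36 ordered sum pairs; collecting distinct values, A + A = {-40, -21, -16, -15, -2, -1, 3, 4, 8, 9, 10, 18, 22, 23, 24, 27, 28, 38, 42, 46}, so |A + A| = 20. Thus K = 20/6 = 10/3. For comparison, the minimum possible |A + A| over all 6-element sets is 2·6 − 1 = 11 (so min K = 11/6), attained only by arithmetic progressions.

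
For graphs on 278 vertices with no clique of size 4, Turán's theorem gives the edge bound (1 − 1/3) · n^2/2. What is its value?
Turán density bound = (2/3) · 278^2/2 = 77284/3 ≈ 25761.3333

Turán's theorem: ex(n, K_{r+1}) is achieved by the complete r-partite Turán graph T(n, r) with parts as balanced as possible, and is at most (1 − 1/r) · n^2/2. For r = 3, n = 278: the density bound is (2/3) · 77284/2 = 77284/3 ≈ 25761.3333. The integer-valued extremum is e(T(278, 3)) = 25761, which is strictly less than the density bound 77284/3 since 3 ∤ 278 (the parts of T(278, 3) cannot all be equal).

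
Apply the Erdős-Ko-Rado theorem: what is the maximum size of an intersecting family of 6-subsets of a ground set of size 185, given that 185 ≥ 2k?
max |F| = C(184, 5) = 1663834536

The Erdős-Ko-Rado theorem states: for n ≥ 2k, an intersecting family of k-subsets of an n-element set has size at most C(n − 1, k − 1), with equality for 'star' families {A ⊆ [n] : |A| = k, i ∈ A} (fix an element i). For n = 185, k = 6: C(184, 5) = 1663834536.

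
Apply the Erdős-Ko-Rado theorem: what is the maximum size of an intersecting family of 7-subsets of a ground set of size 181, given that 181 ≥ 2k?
max |F| = C(180, 6) = 43424719800

The Erdős-Ko-Rado theorem states: for n ≥ 2k, an intersecting family of k-subsets of an n-element set has size at most C(n − 1, k − 1), with equality for 'star' families {A ⊆ [n] : |A| = k, i ∈ A} (fix an element i). For n = 181, k = 7: C(180, 6) = 43424719800.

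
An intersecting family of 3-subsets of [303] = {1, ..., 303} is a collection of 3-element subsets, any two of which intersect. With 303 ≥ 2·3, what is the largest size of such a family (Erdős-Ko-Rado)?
max |F| = C(302, 2) = 45451

The Erdős-Ko-Rado theorem states: for n ≥ 2k, an intersecting family of k-subsets of an n-element set has size at most C(n − 1, k − 1), with equality for 'star' families {A ⊆ [n] : |A| = k, i ∈ A} (fix an element i). For n = 303, k = 3: C(302, 2) = 45451.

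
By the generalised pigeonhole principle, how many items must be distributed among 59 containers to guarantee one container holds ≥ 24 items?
n = (24 − 1)·59 + 1 = 1358

By the generalised pigeonhole principle, to guarantee some box contains ≥ r objects we need more than (r − 1) · k objects total. Threshold: n = (r − 1) · k + 1. With r = 24 and k = 59: n = 23 · 59 + 1 = 1357 + 1 = 1358. For n = 1357 = 23 · 59, we can put exactly 23 objects in every box, avoiding 24 in any single one — so 1358 is tight.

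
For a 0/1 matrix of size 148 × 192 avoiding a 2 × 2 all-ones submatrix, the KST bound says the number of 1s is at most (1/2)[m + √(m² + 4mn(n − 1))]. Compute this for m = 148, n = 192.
z(148, 192; 2, 2) ≤ (1/2)[148 + √(148² + 4·148·192·191)] = (1/2)[148 + √21731728] = 2404.8651

Kővári–Sós–Turán: let r_1, ..., r_148 be the row sums and z = Σ r_i the total number of 1s. Each pair of columns can share at most one row with both entries 1 (else a 2×2 all-ones block appears), so Σ_i C(r_i, 2) ≤ C(192, 2) = 18336. By convexity Σ_i C(r_i, 2) ≥ 148·C(z/148, 2) = z(z − 148)/(2·148), giving z² − 148z − 148·192·191 ≤ 0 and hence z ≤ (1/2)[148 + √(21904 + 4·5427456)] = (1/2)[148 + √21731728] ≈ (1/2)(148 + 4661.7302) = 2404.8651.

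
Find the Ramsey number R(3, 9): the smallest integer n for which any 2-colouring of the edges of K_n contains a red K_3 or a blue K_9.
R(3, 9) = 36

Lower bound: an explicit 2-colouring of K_{35} (typically a Paley-type or other structured construction) avoids a red K_3 and a blue K_9, showing R(3, 9) > 35.
Upper bound: the simple Erdős–Szekeres recurrence only gives R(3, 9) ≤ 37; the tight bound R(3, 9) ≤ 36 requires a sharper case analysis (or computer search) of 2-colourings of K_{36}.
Hence R(3, 9) = 36.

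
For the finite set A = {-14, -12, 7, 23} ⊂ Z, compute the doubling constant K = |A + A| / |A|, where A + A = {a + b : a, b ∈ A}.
K = |A + A| / |A| = 10/4 = 5/2

Enumerate A + A = {a + b : a, b ∈ A}. With |A| = 4, there are |A|^2 = 16 ordered sum pairs; collecting distinct values, A + A = {-28, -26, -24, -7, -5, 9, 11, 14, 30, 46}, so |A + A| = 10. Thus K = 10/4 = 5/2. For comparison, the minimum possible |A + A| over all 4-element sets is 2·4 − 1 = 7 (so min K = 7/4), attained only by arithmetic progressions.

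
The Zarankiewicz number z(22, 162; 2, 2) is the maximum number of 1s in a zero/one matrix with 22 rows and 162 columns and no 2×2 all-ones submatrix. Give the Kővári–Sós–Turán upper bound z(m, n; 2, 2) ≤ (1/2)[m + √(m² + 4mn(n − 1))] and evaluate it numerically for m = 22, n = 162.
z(22, 162; 2, 2) ≤ (1/2)[22 + √(22² + 4·22·162·161)] = (1/2)[22 + √2295700] = 768.5784

Kővári–Sós–Turán: let r_1, ..., r_22 be the row sums and z = Σ r_i the total number of 1s. Each pair of columns can share at most one row with both entries 1 (else a 2×2 all-ones block appears), so Σ_i C(r_i, 2) ≤ C(162, 2) = 13041. By convexity Σ_i C(r_i, 2) ≥ 22·C(z/22, 2) = z(z − 22)/(2·22), giving z² − 22z − 22·162·161 ≤ 0 and hence z ≤ (1/2)[22 + √(484 + 4·573804)] = (1/2)[22 + √2295700] ≈ (1/2)(22 + 1515.1568) = 768.5784.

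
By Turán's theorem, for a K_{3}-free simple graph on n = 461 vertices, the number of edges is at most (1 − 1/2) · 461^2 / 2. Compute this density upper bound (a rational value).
Turán density bound = (1/2) · 461^2/2 = 212521/4 ≈ 53130.25

Turán's theorem: ex(n, K_{r+1}) is achieved by the complete r-partite Turán graph T(n, r) with parts as balanced as possible, and is at most (1 − 1/r) · n^2/2. For r = 2, n = 461: the density bound is (1/2) · 212521/2 = 212521/4 ≈ 53130.25. The integer-valued extremum is e(T(461, 2)) = 53130, which is strictly less than the density bound 212521/4 since 2 ∤ 461 (the parts of T(461, 2) cannot all be equal).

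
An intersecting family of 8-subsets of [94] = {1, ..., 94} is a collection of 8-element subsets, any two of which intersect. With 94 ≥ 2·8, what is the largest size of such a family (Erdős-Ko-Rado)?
max |F| = C(93, 7) = 9473622444

The Erdős-Ko-Rado theorem states: for n ≥ 2k, an intersecting family of k-subsets of an n-element set has size at most C(n − 1, k − 1), with equality for 'star' families {A ⊆ [n] : |A| = k, i ∈ A} (fix an element i). For n = 94, k = 8: C(93, 7) = 9473622444.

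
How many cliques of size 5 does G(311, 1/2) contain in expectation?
E[# K_5] = C(311, 5) · (1/2)^C(5, 2) = 23474070697 / 2^10 ≈ 22923897.165039

For each 5-subset S of vertices (there are C(311, 5) = 23474070697 such S), let X_S = 1 if S induces a K_5 (all C(5, 2) = 10 edges present). Then P(X_S = 1) = (1/2)^10 = 1/1024. By linearity of expectation, E[# K_5] = C(311, 5) · (1/2)^10 = 23474070697 / 1024 ≈ 22923897.165039.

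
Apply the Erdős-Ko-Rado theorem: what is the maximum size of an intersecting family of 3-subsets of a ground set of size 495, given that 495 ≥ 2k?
max |F| = C(494, 2) = 121771

The Erdős-Ko-Rado theorem states: for n ≥ 2k, an intersecting family of k-subsets of an n-element set has size at most C(n − 1, k − 1), with equality for 'star' families {A ⊆ [n] : |A| = k, i ∈ A} (fix an element i). For n = 495, k = 3: C(494, 2) = 121771.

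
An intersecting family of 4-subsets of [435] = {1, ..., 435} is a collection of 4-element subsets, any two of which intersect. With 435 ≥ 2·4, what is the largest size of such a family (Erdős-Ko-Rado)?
max |F| = C(434, 3) = 13530384

Erdős-Ko-Rado (1961): when n ≥ 2k, max |F| = C(n−1, k−1). The bound is attained by the star {A : i ∈ A} for any fixed i ∈ [n]. Here C(435−1, 4−1) = C(434, 3) = 13530384.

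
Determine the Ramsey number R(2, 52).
R(2, 52) = 52

R(2, k) = k for all k ≥ 2: in a 2-colouring of K_k, either some edge is red (a red K_2) or all edges are blue (a blue K_k). And K_{51} coloured all-blue has no blue K_52, so R(2, 52) > 51. Hence R(2, 52) = 52.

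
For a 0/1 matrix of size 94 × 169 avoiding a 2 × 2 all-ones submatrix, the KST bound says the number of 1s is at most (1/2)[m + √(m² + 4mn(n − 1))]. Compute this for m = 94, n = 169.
z(94, 169; 2, 2) ≤ (1/2)[94 + √(94² + 4·94·169·168)] = (1/2)[94 + √10684228] = 1681.3369

Kővári–Sós–Turán: let r_1, ..., r_94 be the row sums and z = Σ r_i the total number of 1s. Each pair of columns can share at most one row with both entries 1 (else a 2×2 all-ones block appears), so Σ_i C(r_i, 2) ≤ C(169, 2) = 14196. By convexity Σ_i C(r_i, 2) ≥ 94·C(z/94, 2) = z(z − 94)/(2·94), giving z² − 94z − 94·169·168 ≤ 0 and hence z ≤ (1/2)[94 + √(8836 + 4·2668848)] = (1/2)[94 + √10684228] ≈ (1/2)(94 + 3268.6737) = 1681.3369.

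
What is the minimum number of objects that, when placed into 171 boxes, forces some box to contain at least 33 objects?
n = (33 − 1)·171 + 1 = 5473

By the generalised pigeonhole principle, to guarantee some box contains ≥ r objects we need more than (r − 1) · k objects total. Threshold: n = (r − 1) · k + 1. With r = 33 and k = 171: n = 32 · 171 + 1 = 5472 + 1 = 5473. For n = 5472 = 32 · 171, we can put exactly 32 objects in every box, avoiding 33 in any single one — so 5473 is tight.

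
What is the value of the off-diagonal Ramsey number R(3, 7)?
R(3, 7) = 23

Lower bound: an explicit 2-colouring of K_{22} (typically a Paley-type or other structured construction) avoids a red K_3 and a blue K_7, showing R(3, 7) > 22.
Upper bound: the simple Erdős–Szekeres recurrence only gives R(3, 7) ≤ 25; the tight bound R(3, 7) ≤ 23 requires a sharper case analysis (or computer search) of 2-colourings of K_{23}.
Hence R(3, 7) = 23.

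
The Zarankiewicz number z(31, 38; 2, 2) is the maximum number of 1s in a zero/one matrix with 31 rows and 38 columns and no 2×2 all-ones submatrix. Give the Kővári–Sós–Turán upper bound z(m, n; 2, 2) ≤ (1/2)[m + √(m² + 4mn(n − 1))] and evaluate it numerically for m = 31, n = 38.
z(31, 38; 2, 2) ≤ (1/2)[31 + √(31² + 4·31·38·37)] = (1/2)[31 + √175305] = 224.8472

Kővári–Sós–Turán: let r_1, ..., r_31 be the row sums and z = Σ r_i the total number of 1s. Each pair of columns can share at most one row with both entries 1 (else a 2×2 all-ones block appears), so Σ_i C(r_i, 2) ≤ C(38, 2) = 703. By convexity Σ_i C(r_i, 2) ≥ 31·C(z/31, 2) = z(z − 31)/(2·31), giving z² − 31z − 31·38·37 ≤ 0 and hence z ≤ (1/2)[31 + √(961 + 4·43586)] = (1/2)[31 + √175305] ≈ (1/2)(31 + 418.6944) = 224.8472.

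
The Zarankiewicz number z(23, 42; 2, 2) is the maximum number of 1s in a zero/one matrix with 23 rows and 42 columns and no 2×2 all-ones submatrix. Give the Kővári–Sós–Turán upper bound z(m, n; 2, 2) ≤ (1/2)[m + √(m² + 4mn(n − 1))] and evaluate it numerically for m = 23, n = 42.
z(23, 42; 2, 2) ≤ (1/2)[23 + √(23² + 4·23·42·41)] = (1/2)[23 + √158953] = 210.8446

Kővári–Sós–Turán: let r_1, ..., r_23 be the row sums and z = Σ r_i the total number of 1s. Each pair of columns can share at most one row with both entries 1 (else a 2×2 all-ones block appears), so Σ_i C(r_i, 2) ≤ C(42, 2) = 861. By convexity Σ_i C(r_i, 2) ≥ 23·C(z/23, 2) = z(z − 23)/(2·23), giving z² − 23z − 23·42·41 ≤ 0 and hence z ≤ (1/2)[23 + √(529 + 4·39606)] = (1/2)[23 + √158953] ≈ (1/2)(23 + 398.6891) = 210.8446.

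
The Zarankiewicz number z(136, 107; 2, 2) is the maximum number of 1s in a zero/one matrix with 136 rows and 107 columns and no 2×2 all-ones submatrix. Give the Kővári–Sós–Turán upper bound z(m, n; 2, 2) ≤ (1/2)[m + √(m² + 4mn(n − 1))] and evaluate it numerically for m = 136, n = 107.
z(136, 107; 2, 2) ≤ (1/2)[136 + √(136² + 4·136·107·106)] = (1/2)[136 + √6188544] = 1311.8392

Kővári–Sós–Turán: let r_1, ..., r_136 be the row sums and z = Σ r_i the total number of 1s. Each pair of columns can share at most one row with both entries 1 (else a 2×2 all-ones block appears), so Σ_i C(r_i, 2) ≤ C(107, 2) = 5671. By convexity Σ_i C(r_i, 2) ≥ 136·C(z/136, 2) = z(z − 136)/(2·136), giving z² − 136z − 136·107·106 ≤ 0 and hence z ≤ (1/2)[136 + √(18496 + 4·1542512)] = (1/2)[136 + √6188544] ≈ (1/2)(136 + 2487.6784) = 1311.8392.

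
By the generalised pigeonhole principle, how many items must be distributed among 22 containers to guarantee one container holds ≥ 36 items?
n = (36 − 1)·22 + 1 = 771

By the generalised pigeonhole principle, to guarantee some box contains ≥ r objects we need more than (r − 1) · k objects total. Threshold: n = (r − 1) · k + 1. With r = 36 and k = 22: n = 35 · 22 + 1 = 770 + 1 = 771. For n = 770 = 35 · 22, we can put exactly 35 objects in every box, avoiding 36 in any single one — so 771 is tight.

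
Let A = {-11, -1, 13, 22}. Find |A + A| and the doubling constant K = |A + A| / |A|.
K = |A + A| / |A| = 10/4 = 5/2

Enumerate A + A = {a + b : a, b ∈ A}. With |A| = 4, there are |A|^2 = 16 ordered sum pairs; collecting distinct values, A + A = {-22, -12, -2, 2, 11, 12, 21, 26, 35, 44}, so |A + A| = 10. Thus K = 10/4 = 5/2. For comparison, the minimum possible |A + A| over all 4-element sets is 2·4 − 1 = 7 (so min K = 7/4), attained only by arithmetic progressions.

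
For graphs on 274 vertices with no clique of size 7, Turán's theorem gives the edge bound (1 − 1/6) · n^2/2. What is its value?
Turán density bound = (5/6) · 274^2/2 = 93845/3 ≈ 31281.6667

Turán's theorem: ex(n, K_{r+1}) is achieved by the complete r-partite Turán graph T(n, r) with parts as balanced as possible, and is at most (1 − 1/r) · n^2/2. For r = 6, n = 274: the density bound is (5/6) · 75076/2 = 93845/3 ≈ 31281.6667. The integer-valued extremum is e(T(274, 6)) = 31281, which is strictly less than the density bound 93845/3 since 6 ∤ 274 (the parts of T(274, 6) cannot all be equal).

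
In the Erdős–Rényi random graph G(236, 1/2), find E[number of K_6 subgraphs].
E[# K_6] = C(236, 6) · (1/2)^C(6, 2) = 225070777932 / 2^15 = 56267694483/8192 ≈ 6868615.049194

For each 6-subset S of vertices (there are C(236, 6) = 225070777932 such S), let X_S = 1 if S induces a K_6 (all C(6, 2) = 15 edges present). Then P(X_S = 1) = (1/2)^15 = 1/32768. By linearity of expectation, E[# K_6] = C(236, 6) · (1/2)^15 = 225070777932 / 32768 = 56267694483/8192 ≈ 6868615.049194.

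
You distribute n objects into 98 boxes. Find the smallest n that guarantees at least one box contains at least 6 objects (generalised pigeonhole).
n = (6 − 1)·98 + 1 = 491

By the generalised pigeonhole principle, to guarantee some box contains ≥ r objects we need more than (r − 1) · k objects total. Threshold: n = (r − 1) · k + 1. With r = 6 and k = 98: n = 5 · 98 + 1 = 490 + 1 = 491. For n = 490 = 5 · 98, we can put exactly 5 objects in every box, avoiding 6 in any single one — so 491 is tight.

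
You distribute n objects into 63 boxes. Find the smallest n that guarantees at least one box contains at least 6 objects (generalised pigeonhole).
n = (6 − 1)·63 + 1 = 316

By the generalised pigeonhole principle, to guarantee some box contains ≥ r objects we need more than (r − 1) · k objects total. Threshold: n = (r − 1) · k + 1. With r = 6 and k = 63: n = 5 · 63 + 1 = 315 + 1 = 316. For n = 315 = 5 · 63, we can put exactly 5 objects in every box, avoiding 6 in any single one — so 316 is tight.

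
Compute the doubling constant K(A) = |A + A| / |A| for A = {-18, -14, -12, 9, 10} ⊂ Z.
K = |A + A| / |A| = 15/5 = 3

Enumerate A + A = {a + b : a, b ∈ A}. With |A| = 5, there are |A|^2 = 25 ordered sum pairs; collecting distinct values, A + A = {-36, -32, -30, -28, -26, -24, -9, -8, -5, -4, -3, -2, 18, 19, 20}, so |A + A| = 15. Thus K = 15/5 = 3. For comparison, the minimum possible |A + A| over all 5-element sets is 2·5 − 1 = 9 (so min K = 9/5), attained only by arithmetic progressions.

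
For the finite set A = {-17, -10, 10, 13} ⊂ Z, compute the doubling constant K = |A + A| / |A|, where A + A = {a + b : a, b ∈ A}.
K = |A + A| / |A| = 10/4 = 5/2

Enumerate A + A = {a + b : a, b ∈ A}. With |A| = 4, there are |A|^2 = 16 ordered sum pairs; collecting distinct values, A + A = {-34, -27, -20, -7, -4, 0, 3, 20, 23, 26}, so |A + A| = 10. Thus K = 10/4 = 5/2. For comparison, the minimum possible |A + A| over all 4-element sets is 2·4 − 1 = 7 (so min K = 7/4), attained only by arithmetic progressions.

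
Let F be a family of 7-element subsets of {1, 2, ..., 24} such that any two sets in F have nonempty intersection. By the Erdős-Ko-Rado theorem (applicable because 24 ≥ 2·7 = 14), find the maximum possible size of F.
max |F| = C(23, 6) = 100947

The Erdős-Ko-Rado theorem states: for n ≥ 2k, an intersecting family of k-subsets of an n-element set has size at most C(n − 1, k − 1), with equality for 'star' families {A ⊆ [n] : |A| = k, i ∈ A} (fix an element i). For n = 24, k = 7: C(23, 6) = 100947.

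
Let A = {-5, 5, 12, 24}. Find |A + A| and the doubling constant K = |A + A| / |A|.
K = |A + A| / |A| = 10/4 = 5/2

Enumerate A + A = {a + b : a, b ∈ A}. With |A| = 4, there are |A|^2 = 16 ordered sum pairs; collecting distinct values, A + A = {-10, 0, 7, 10, 17, 19, 24, 29, 36, 48}, so |A + A| = 10. Thus K = 10/4 = 5/2. For comparison, the minimum possible |A + A| over all 4-element sets is 2·4 − 1 = 7 (so min K = 7/4), attained only by arithmetic progressions.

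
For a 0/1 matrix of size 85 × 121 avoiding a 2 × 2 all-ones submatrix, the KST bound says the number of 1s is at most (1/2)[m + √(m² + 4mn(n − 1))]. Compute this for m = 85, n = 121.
z(85, 121; 2, 2) ≤ (1/2)[85 + √(85² + 4·85·121·120)] = (1/2)[85 + √4944025] = 1154.2582

Kővári–Sós–Turán: let r_1, ..., r_85 be the row sums and z = Σ r_i the total number of 1s. Each pair of columns can share at most one row with both entries 1 (else a 2×2 all-ones block appears), so Σ_i C(r_i, 2) ≤ C(121, 2) = 7260. By convexity Σ_i C(r_i, 2) ≥ 85·C(z/85, 2) = z(z − 85)/(2·85), giving z² − 85z − 85·121·120 ≤ 0 and hence z ≤ (1/2)[85 + √(7225 + 4·1234200)] = (1/2)[85 + √4944025] ≈ (1/2)(85 + 2223.5164) = 1154.2582.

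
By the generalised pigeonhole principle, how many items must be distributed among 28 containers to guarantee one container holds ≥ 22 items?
n = (22 − 1)·28 + 1 = 589

By the generalised pigeonhole principle, to guarantee some box contains ≥ r objects we need more than (r − 1) · k objects total. Threshold: n = (r − 1) · k + 1. With r = 22 and k = 28: n = 21 · 28 + 1 = 588 + 1 = 589. For n = 588 = 21 · 28, we can put exactly 21 objects in every box, avoiding 22 in any single one — so 589 is tight.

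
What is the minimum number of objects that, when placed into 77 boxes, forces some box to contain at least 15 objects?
n = (15 − 1)·77 + 1 = 1079

By the generalised pigeonhole principle, to guarantee some box contains ≥ r objects we need more than (r − 1) · k objects total. Threshold: n = (r − 1) · k + 1. With r = 15 and k = 77: n = 14 · 77 + 1 = 1078 + 1 = 1079. For n = 1078 = 14 · 77, we can put exactly 14 objects in every box, avoiding 15 in any single one — so 1079 is tight.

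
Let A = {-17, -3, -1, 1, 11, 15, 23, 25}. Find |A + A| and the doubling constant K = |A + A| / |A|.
K = |A + A| / |A| = 27/8

Enumerate A + A = {a + b : a, b ∈ A}. With |A| = 8, there are |A|^2 = 64 ordered sum pairs; collecting distinct values, A + A = {-34, -20, -18, -16, -6, -4, -2, 0, 2, 6, 8, 10, 12, 14, 16, 20, 22, 24, 26, 30, 34, 36, 38, 40, 46, 48, 50}, so |A + A| = 27. Thus K = 27/8. For comparison, the minimum possible |A + A| over all 8-element sets is 2·8 − 1 = 15 (so min K = 15/8), attained only by arithmetic progressions.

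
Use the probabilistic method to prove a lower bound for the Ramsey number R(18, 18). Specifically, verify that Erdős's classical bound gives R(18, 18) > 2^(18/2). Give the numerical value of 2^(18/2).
2^(18/2) = 512; so R(18, 18) > 512

Colour each edge of K_n uniformly at random with red/blue. The expected number of monochromatic K_18 is C(n, 18) · 2 · 2^(−C(18,2)). If C(n, 18) · 2^(1 − C(18,2)) < 1, then with positive probability no monochromatic K_18 exists, so R(18, 18) > n. The standard estimate C(n, 18) ≤ n^18/18! shows this inequality holds whenever n ≤ 2^(18/2) (since 18! · 2^(C(18,2) − 1) > 2^(18^2/2) ≥ n^18). Hence R(18, 18) > 2^(18/2) = 512.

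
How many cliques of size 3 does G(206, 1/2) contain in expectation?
E[# K_3] = C(206, 3) · (1/2)^C(3, 2) = 1435820 / 2^3 = 358955/2 = 179477.5

For each 3-subset S of vertices (there are C(206, 3) = 1435820 such S), let X_S = 1 if S induces a K_3 (all C(3, 2) = 3 edges present). Then P(X_S = 1) = (1/2)^3 = 1/8. By linearity of expectation, E[# K_3] = C(206, 3) · (1/2)^3 = 1435820 / 8 = 358955/2 = 179477.5.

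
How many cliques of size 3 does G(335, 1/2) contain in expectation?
E[# K_3] = C(335, 3) · (1/2)^C(3, 2) = 6209895 / 2^3 = 776236.875

For each 3-subset S of vertices (there are C(335, 3) = 6209895 such S), let X_S = 1 if S induces a K_3 (all C(3, 2) = 3 edges present). Then P(X_S = 1) = (1/2)^3 = 1/8. By linearity of expectation, E[# K_3] = C(335, 3) · (1/2)^3 = 6209895 / 8 = 776236.875.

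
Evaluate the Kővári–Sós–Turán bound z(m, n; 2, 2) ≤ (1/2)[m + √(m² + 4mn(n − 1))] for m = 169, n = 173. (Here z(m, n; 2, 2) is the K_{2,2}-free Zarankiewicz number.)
z(169, 173; 2, 2) ≤ (1/2)[169 + √(169² + 4·169·173·172)] = (1/2)[169 + √20143617] = 2328.5821

Kővári–Sós–Turán: let r_1, ..., r_169 be the row sums and z = Σ r_i the total number of 1s. Each pair of columns can share at most one row with both entries 1 (else a 2×2 all-ones block appears), so Σ_i C(r_i, 2) ≤ C(173, 2) = 14878. By convexity Σ_i C(r_i, 2) ≥ 169·C(z/169, 2) = z(z − 169)/(2·169), giving z² − 169z − 169·173·172 ≤ 0 and hence z ≤ (1/2)[169 + √(28561 + 4·5028764)] = (1/2)[169 + √20143617] ≈ (1/2)(169 + 4488.1641) = 2328.5821.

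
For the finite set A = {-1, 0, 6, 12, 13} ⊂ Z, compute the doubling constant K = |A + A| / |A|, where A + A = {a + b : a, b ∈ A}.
K = |A + A| / |A| = 13/5

Enumerate A + A = {a + b : a, b ∈ A}. With |A| = 5, there are |A|^2 = 25 ordered sum pairs; collecting distinct values, A + A = {-2, -1, 0, 5, 6, 11, 12, 13, 18, 19, 24, 25, 26}, so |A + A| = 13. Thus K = 13/5. For comparison, the minimum possible |A + A| over all 5-element sets is 2·5 − 1 = 9 (so min K = 9/5), attained only by arithmetic progressions.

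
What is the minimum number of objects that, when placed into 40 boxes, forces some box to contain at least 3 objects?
n = (3 − 1)·40 + 1 = 81

By the generalised pigeonhole principle, to guarantee some box contains ≥ r objects we need more than (r − 1) · k objects total. Threshold: n = (r − 1) · k + 1. With r = 3 and k = 40: n = 2 · 40 + 1 = 80 + 1 = 81. For n = 80 = 2 · 40, we can put exactly 2 objects in every box, avoiding 3 in any single one — so 81 is tight.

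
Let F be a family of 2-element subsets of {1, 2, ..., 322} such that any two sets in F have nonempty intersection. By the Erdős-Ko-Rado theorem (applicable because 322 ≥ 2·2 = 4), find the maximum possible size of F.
max |F| = C(321, 1) = 321

The Erdős-Ko-Rado theorem states: for n ≥ 2k, an intersecting family of k-subsets of an n-element set has size at most C(n − 1, k − 1), with equality for 'star' families {A ⊆ [n] : |A| = k, i ∈ A} (fix an element i). For n = 322, k = 2: C(321, 1) = 321.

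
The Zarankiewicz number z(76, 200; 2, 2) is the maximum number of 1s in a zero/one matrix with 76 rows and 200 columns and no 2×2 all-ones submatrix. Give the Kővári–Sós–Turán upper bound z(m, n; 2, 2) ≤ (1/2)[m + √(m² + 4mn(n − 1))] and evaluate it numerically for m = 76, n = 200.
z(76, 200; 2, 2) ≤ (1/2)[76 + √(76² + 4·76·200·199)] = (1/2)[76 + √12104976] = 1777.6103

Kővári–Sós–Turán: let r_1, ..., r_76 be the row sums and z = Σ r_i the total number of 1s. Each pair of columns can share at most one row with both entries 1 (else a 2×2 all-ones block appears), so Σ_i C(r_i, 2) ≤ C(200, 2) = 19900. By convexity Σ_i C(r_i, 2) ≥ 76·C(z/76, 2) = z(z − 76)/(2·76), giving z² − 76z − 76·200·199 ≤ 0 and hence z ≤ (1/2)[76 + √(5776 + 4·3024800)] = (1/2)[76 + √12104976] ≈ (1/2)(76 + 3479.2206) = 1777.6103.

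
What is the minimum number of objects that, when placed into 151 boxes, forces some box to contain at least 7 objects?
n = (7 − 1)·151 + 1 = 907

By the generalised pigeonhole principle, to guarantee some box contains ≥ r objects we need more than (r − 1) · k objects total. Threshold: n = (r − 1) · k + 1. With r = 7 and k = 151: n = 6 · 151 + 1 = 906 + 1 = 907. For n = 906 = 6 · 151, we can put exactly 6 objects in every box, avoiding 7 in any single one — so 907 is tight.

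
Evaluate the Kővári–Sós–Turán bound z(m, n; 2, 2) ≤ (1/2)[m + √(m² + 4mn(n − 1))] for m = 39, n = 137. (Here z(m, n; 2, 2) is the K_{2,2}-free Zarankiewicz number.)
z(39, 137; 2, 2) ≤ (1/2)[39 + √(39² + 4·39·137·136)] = (1/2)[39 + √2908113] = 872.1595

Kővári–Sós–Turán: let r_1, ..., r_39 be the row sums and z = Σ r_i the total number of 1s. Each pair of columns can share at most one row with both entries 1 (else a 2×2 all-ones block appears), so Σ_i C(r_i, 2) ≤ C(137, 2) = 9316. By convexity Σ_i C(r_i, 2) ≥ 39·C(z/39, 2) = z(z − 39)/(2·39), giving z² − 39z − 39·137·136 ≤ 0 and hence z ≤ (1/2)[39 + √(1521 + 4·726648)] = (1/2)[39 + √2908113] ≈ (1/2)(39 + 1705.319) = 872.1595.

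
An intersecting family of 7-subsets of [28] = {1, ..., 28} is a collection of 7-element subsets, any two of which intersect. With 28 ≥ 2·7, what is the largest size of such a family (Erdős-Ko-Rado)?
max |F| = C(27, 6) = 296010

The Erdős-Ko-Rado theorem states: for n ≥ 2k, an intersecting family of k-subsets of an n-element set has size at most C(n − 1, k − 1), with equality for 'star' families {A ⊆ [n] : |A| = k, i ∈ A} (fix an element i). For n = 28, k = 7: C(27, 6) = 296010.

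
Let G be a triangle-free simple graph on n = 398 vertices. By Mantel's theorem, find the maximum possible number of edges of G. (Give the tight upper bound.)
ex(398, K_3) = ⌊398^2/4⌋ = 39601

Mantel (1907): a triangle-free graph on n vertices has at most ⌊n^2/4⌋ edges, with equality for the complete bipartite graph K_{⌊n/2⌋, ⌈n/2⌉}. For n = 398: ⌊398^2/4⌋ = ⌊158404/4⌋ = 39601. The extremal graph is K_{199, 199}, which has 199·199 = 39601 edges.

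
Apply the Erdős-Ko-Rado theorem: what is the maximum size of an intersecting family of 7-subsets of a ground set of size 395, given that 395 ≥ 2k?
max |F| = C(394, 6) = 5000728869682

The Erdős-Ko-Rado theorem states: for n ≥ 2k, an intersecting family of k-subsets of an n-element set has size at most C(n − 1, k − 1), with equality for 'star' families {A ⊆ [n] : |A| = k, i ∈ A} (fix an element i). For n = 395, k = 7: C(394, 6) = 5000728869682.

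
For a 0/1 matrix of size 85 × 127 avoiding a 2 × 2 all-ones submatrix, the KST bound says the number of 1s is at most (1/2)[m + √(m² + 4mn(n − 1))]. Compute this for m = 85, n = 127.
z(85, 127; 2, 2) ≤ (1/2)[85 + √(85² + 4·85·127·126)] = (1/2)[85 + √5447905] = 1209.5374

Kővári–Sós–Turán: let r_1, ..., r_85 be the row sums and z = Σ r_i the total number of 1s. Each pair of columns can share at most one row with both entries 1 (else a 2×2 all-ones block appears), so Σ_i C(r_i, 2) ≤ C(127, 2) = 8001. By convexity Σ_i C(r_i, 2) ≥ 85·C(z/85, 2) = z(z − 85)/(2·85), giving z² − 85z − 85·127·126 ≤ 0 and hence z ≤ (1/2)[85 + √(7225 + 4·1360170)] = (1/2)[85 + √5447905] ≈ (1/2)(85 + 2334.0748) = 1209.5374.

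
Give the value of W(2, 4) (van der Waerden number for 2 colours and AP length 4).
W(2, 4) = 35

W(2, 4) = 35. The lower bound W(2, 4) > 34 comes from an explicit good 2-colouring of [1, 34]; the upper bound W(2, 4) ≤ 35 was verified by exhaustive search over 2-colourings of [1, 35].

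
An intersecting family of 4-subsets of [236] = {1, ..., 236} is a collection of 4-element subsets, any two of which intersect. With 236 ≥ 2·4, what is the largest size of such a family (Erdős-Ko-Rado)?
max |F| = C(235, 3) = 2135445

The Erdős-Ko-Rado theorem states: for n ≥ 2k, an intersecting family of k-subsets of an n-element set has size at most C(n − 1, k − 1), with equality for 'star' families {A ⊆ [n] : |A| = k, i ∈ A} (fix an element i). For n = 236, k = 4: C(235, 3) = 2135445.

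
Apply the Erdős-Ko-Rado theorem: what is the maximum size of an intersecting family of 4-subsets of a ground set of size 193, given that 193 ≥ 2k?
max |F| = C(192, 3) = 1161280

Erdős-Ko-Rado (1961): when n ≥ 2k, max |F| = C(n−1, k−1). The bound is attained by the star {A : i ∈ A} for any fixed i ∈ [n]. Here C(193−1, 4−1) = C(192, 3) = 1161280.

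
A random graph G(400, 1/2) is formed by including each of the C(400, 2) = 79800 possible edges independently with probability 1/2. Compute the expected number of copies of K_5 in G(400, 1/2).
E[# K_5] = C(400, 5) · (1/2)^C(5, 2) = 83218600080 / 2^10 = 5201162505/64 = 81268164.140625

For each 5-subset S of vertices (there are C(400, 5) = 83218600080 such S), let X_S = 1 if S induces a K_5 (all C(5, 2) = 10 edges present). Then P(X_S = 1) = (1/2)^10 = 1/1024. By linearity of expectation, E[# K_5] = C(400, 5) · (1/2)^10 = 83218600080 / 1024 = 5201162505/64 = 81268164.140625.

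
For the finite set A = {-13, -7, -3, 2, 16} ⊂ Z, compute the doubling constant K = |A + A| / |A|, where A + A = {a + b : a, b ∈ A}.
K = |A + A| / |A| = 15/5 = 3

Enumerate A + A = {a + b : a, b ∈ A}. With |A| = 5, there are |A|^2 = 25 ordered sum pairs; collecting distinct values, A + A = {-26, -20, -16, -14, -11, -10, -6, -5, -1, 3, 4, 9, 13, 18, 32}, so |A + A| = 15. Thus K = 15/5 = 3. For comparison, the minimum possible |A + A| over all 5-element sets is 2·5 − 1 = 9 (so min K = 9/5), attained only by arithmetic progressions.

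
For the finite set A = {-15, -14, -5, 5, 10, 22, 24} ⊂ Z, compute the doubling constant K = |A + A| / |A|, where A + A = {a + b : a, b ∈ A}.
K = |A + A| / |A| = 26/7

Enumerate A + A = {a + b : a, b ∈ A}. With |A| = 7, there are |A|^2 = 49 ordered sum pairs; collecting distinct values, A + A = {-30, -29, -28, -20, -19, -10, -9, -5, -4, 0, 5, 7, 8, 9, 10, 15, 17, 19, 20, 27, 29, 32, 34, 44, 46, 48}, so |A + A| = 26. Thus K = 26/7. For comparison, the minimum possible |A + A| over all 7-element sets is 2·7 − 1 = 13 (so min K = 13/7), attained only by arithmetic progressions.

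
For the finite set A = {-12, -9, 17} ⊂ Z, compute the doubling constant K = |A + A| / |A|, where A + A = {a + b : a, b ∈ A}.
K = |A + A| / |A| = 6/3 = 2

Enumerate A + A = {a + b : a, b ∈ A}. With |A| = 3, there are |A|^2 = 9 ordered sum pairs; collecting distinct values, A + A = {-24, -21, -18, 5, 8, 34}, so |A + A| = 6. Thus K = 6/3 = 2. For comparison, the minimum possible |A + A| over all 3-element sets is 2·3 − 1 = 5 (so min K = 5/3), attained only by arithmetic progressions.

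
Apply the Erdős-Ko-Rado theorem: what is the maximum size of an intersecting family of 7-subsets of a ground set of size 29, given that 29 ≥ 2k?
max |F| = C(28, 6) = 376740

Erdős-Ko-Rado (1961): when n ≥ 2k, max |F| = C(n−1, k−1). The bound is attained by the star {A : i ∈ A} for any fixed i ∈ [n]. Here C(29−1, 7−1) = C(28, 6) = 376740.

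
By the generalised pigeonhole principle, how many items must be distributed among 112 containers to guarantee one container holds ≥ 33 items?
n = (33 − 1)·112 + 1 = 3585

By the generalised pigeonhole principle, to guarantee some box contains ≥ r objects we need more than (r − 1) · k objects total. Threshold: n = (r − 1) · k + 1. With r = 33 and k = 112: n = 32 · 112 + 1 = 3584 + 1 = 3585. For n = 3584 = 32 · 112, we can put exactly 32 objects in every box, avoiding 33 in any single one — so 3585 is tight.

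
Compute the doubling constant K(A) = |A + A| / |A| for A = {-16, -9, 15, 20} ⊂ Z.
K = |A + A| / |A| = 10/4 = 5/2

Enumerate A + A = {a + b : a, b ∈ A}. With |A| = 4, there are |A|^2 = 16 ordered sum pairs; collecting distinct values, A + A = {-32, -25, -18, -1, 4, 6, 11, 30, 35, 40}, so |A + A| = 10. Thus K = 10/4 = 5/2. For comparison, the minimum possible |A + A| over all 4-element sets is 2·4 − 1 = 7 (so min K = 7/4), attained only by arithmetic progressions.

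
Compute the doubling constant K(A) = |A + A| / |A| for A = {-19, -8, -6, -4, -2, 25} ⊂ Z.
K = |A + A| / |A| = 18/6 = 3

Enumerate A + A = {a + b : a, b ∈ A}. With |A| = 6, there are |A|^2 = 36 ordered sum pairs; collecting distinct values, A + A = {-38, -27, -25, -23, -21, -16, -14, -12, -10, -8, -6, -4, 6, 17, 19, 21, 23, 50}, so |A + A| = 18. Thus K = 18/6 = 3. For comparison, the minimum possible |A + A| over all 6-element sets is 2·6 − 1 = 11 (so min K = 11/6), attained only by arithmetic progressions.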